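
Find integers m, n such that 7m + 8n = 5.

Step 1: Check solvability.
gcd(7, 8) = 1
Since 1 divides 5, solutions exist.

Step 2: Apply extended Euclidean algorithm to find gcd.
We find integers such that 7*x0 + 8*y0 = 1

Step 3: Scale the particular solution.
Multiply by 5/1 = 5:
m = -5, n = 5

Step 4: Verify.
7*(-5) + 8*(5) = 5 = 5 ✓

m = -5, n = 5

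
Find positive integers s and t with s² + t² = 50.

We need to find integers s, t > 0 such that s² + t² = 50.
Trying s = 1: t² = 50 - 1² = 50 - 1 = 49
t = 7
Check: 1² + 7² = 1 + 49 = 50 ✓

50 = 1² + 7²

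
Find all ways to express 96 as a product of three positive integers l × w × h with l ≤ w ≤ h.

Iterate l from 1 to ⌊96^(1/3)⌋. For each l dividing 96, iterate w ≥ l with w dividing 96/l, and set h = 96/(l·w).
Triples found (12): (1×1×96), (1×2×48), (1×3×32), (1×4×24), (1×6×16), (1×8×12), (2×2×24), (2×3×16), (2×4×12), (2×6×8), (3×4×8), (4×4×6)

(1×1×96), (1×2×48), (1×3×32), (1×4×24), (1×6×16), (1×8×12), (2×2×24), (2×3×16), (2×4×12), (2×6×8), (3×4×8), (4×4×6)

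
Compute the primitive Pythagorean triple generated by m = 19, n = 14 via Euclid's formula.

a = m² - n² = 19² - 14² = 361 - 196 = 165
b = 2mn = 2·19·14 = 532
c = m² + n² = 361 + 196 = 557
Verify: 165² + 532² = 27225 + 283024 = 310249 = 557² ✓

(165, 532, 557)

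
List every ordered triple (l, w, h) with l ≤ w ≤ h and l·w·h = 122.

Iterate l from 1 to ⌊122^(1/3)⌋. For each l dividing 122, iterate w ≥ l with w dividing 122/l, and set h = 122/(l·w).
Triples found (2): (1×1×122), (1×2×61)

(1×1×122), (1×2×61)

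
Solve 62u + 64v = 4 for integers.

Step 1: Check solvability.
gcd(62, 64) = 2
Since 2 divides 4, solutions exist.

Step 2: Apply extended Euclidean algorithm to find gcd.
We find integers such that 62*x0 + 64*y0 = 2

Step 3: Scale the particular solution.
Multiply by 4/2 = 2:
u = -2, v = 2

Step 4: Verify.
62*(-2) + 64*(2) = 4 = 4 ✓

u = -2, v = 2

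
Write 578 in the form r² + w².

We need to find integers r, w > 0 such that r² + w² = 578.
Trying r = 7: w² = 578 - 7² = 578 - 49 = 529
w = 23
Check: 7² + 23² = 49 + 529 = 578 ✓

578 = 7² + 23²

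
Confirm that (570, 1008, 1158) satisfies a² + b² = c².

Compute a² + b² = 570² + 1008² = 324900 + 1016064 = 1340964
Compute c² = 1158² = 1340964
Since 1340964 = 1340964, confirmed.

Yes, it is a Pythagorean triple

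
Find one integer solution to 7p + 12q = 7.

Step 1: Check solvability.
gcd(7, 12) = 1
Since 1 divides 7, solutions exist.

Step 2: Apply extended Euclidean algorithm to find gcd.
We find integers such that 7*x0 + 12*y0 = 1

Step 3: Scale the particular solution.
Multiply by 7/1 = 7:
p = -35, q = 21

Step 4: Verify.
7*(-35) + 12*(21) = 7 = 7 ✓

p = -35, q = 21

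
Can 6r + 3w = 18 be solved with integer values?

Step 1: Compute gcd(6, 3).
gcd(6, 3) = 3

Step 2: Check divisibility.
Does 3 divide 18? 18 = 3 x 6, so yes.

By the theorem on linear Diophantine equations, 6r + 3w = 18 has integer solutions if and only if gcd(6, 3) divides 18. Since 3 | 18, solutions exist.

Yes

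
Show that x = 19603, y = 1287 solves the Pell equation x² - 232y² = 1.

Compute x² = 19603² = 384277609
Compute 232y² = 232·1287² = 232·1656369 = 384277608
x² - 232y² = 384277609 - 384277608 = 1
Since this equals 1, (19603, 1287) is a solution.

Yes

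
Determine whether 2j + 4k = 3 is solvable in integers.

Step 1: Compute gcd(2, 4).
gcd(2, 4) = 2

Step 2: Check divisibility.
Does 2 divide 3? 3 = 2 x 1 + 1, so no.

By the theorem on linear Diophantine equations, 2j + 4k = 3 has integer solutions if and only if gcd(2, 4) divides 3. Since 2 does not divide 3, no solutions exist.

No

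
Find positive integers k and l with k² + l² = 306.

We need to find integers k, l > 0 such that k² + l² = 306.
Trying k = 9: l² = 306 - 9² = 306 - 81 = 225
l = 15
Check: 9² + 15² = 81 + 225 = 306 ✓

306 = 9² + 15²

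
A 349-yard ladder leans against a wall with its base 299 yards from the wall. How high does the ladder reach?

The ladder, wall, and ground form a right triangle with hypotenuse 349 and one leg 299.
By the Pythagorean theorem: h² = 349² - 299² = 121801 - 89401 = 32400
h = √32400 = 180 yards

180 yards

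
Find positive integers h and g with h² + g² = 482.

We need to find integers h, g > 0 such that h² + g² = 482.
Trying h = 11: g² = 482 - 11² = 482 - 121 = 361
g = 19
Check: 11² + 19² = 121 + 361 = 482 ✓

482 = 11² + 19²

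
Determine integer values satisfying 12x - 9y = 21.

Step 1: Check solvability.
gcd(12, 9) = 3
Since 3 divides 21, solutions exist.

Step 2: Apply extended Euclidean algorithm to find gcd.
We find integers such that 12*x0 + 9*y0 = 3

Step 3: Scale the particular solution.
Multiply by 21/3 = 7:
x = 7, y = 7

Step 4: Verify.
12*(7) - 9*(7) = 21 = 21 ✓

x = 7, y = 7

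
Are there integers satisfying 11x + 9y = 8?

Step 1: Compute gcd(11, 9).
gcd(11, 9) = 1

Step 2: Check divisibility.
Does 1 divide 8? 8 = 1 x 8, so yes.

By the theorem on linear Diophantine equations, 11x + 9y = 8 has integer solutions if and only if gcd(11, 9) divides 8. Since 1 | 8, solutions exist.

Yes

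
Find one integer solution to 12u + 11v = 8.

Step 1: Check solvability.
gcd(12, 11) = 1
Since 1 divides 8, solutions exist.

Step 2: Apply extended Euclidean algorithm to find gcd.
We find integers such that 12*x0 + 11*y0 = 1

Step 3: Scale the particular solution.
Multiply by 8/1 = 8:
u = 8, v = -8

Step 4: Verify.
12*(8) + 11*(-8) = 8 = 8 ✓

u = 8, v = -8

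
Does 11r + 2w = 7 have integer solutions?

Step 1: Compute gcd(11, 2).
gcd(11, 2) = 1

Step 2: Check divisibility.
Does 1 divide 7? 7 = 1 x 7, so yes.

By the theorem on linear Diophantine equations, 11r + 2w = 7 has integer solutions if and only if gcd(11, 2) divides 7. Since 1 | 7, solutions exist.

Yes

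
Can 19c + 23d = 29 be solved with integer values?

Step 1: Compute gcd(19, 23).
gcd(19, 23) = 1

Step 2: Check divisibility.
Does 1 divide 29? 29 = 1 x 29, so yes.

By the theorem on linear Diophantine equations, 19c + 23d = 29 has integer solutions if and only if gcd(19, 23) divides 29. Since 1 | 29, solutions exist.

Yes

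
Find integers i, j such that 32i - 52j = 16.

Step 1: Check solvability.
gcd(32, 52) = 4
Since 4 divides 16, solutions exist.

Step 2: Apply extended Euclidean algorithm to find gcd.
We find integers such that 32*x0 + 52*y0 = 4

Step 3: Scale the particular solution.
Multiply by 16/4 = 4:
i = 20, j = 12

Step 4: Verify.
32*(20) - 52*(12) = 16 = 16 ✓

i = 20, j = 12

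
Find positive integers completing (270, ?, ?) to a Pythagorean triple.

We need the other leg and hypotenuse such that 270² + x² = c².
Take x = 3640, c = 3650: 270² + 3640² = 72900 + 13249600 = 13322500 = 3650² ✓
Triple: (270, 3640, 3650)

(270, 3640, 3650)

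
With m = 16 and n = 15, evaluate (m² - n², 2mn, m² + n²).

a = m² - n² = 256 - 225 = 31
b = 2mn = 2·16·15 = 480
c = m² + n² = 256 + 225 = 481
Verify: 31² + 480² = 961 + 230400 = 231361 = 481² ✓

(31, 480, 481)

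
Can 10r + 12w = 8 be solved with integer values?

Step 1: Compute gcd(10, 12).
gcd(10, 12) = 2

Step 2: Check divisibility.
Does 2 divide 8? 8 = 2 x 4, so yes.

By the theorem on linear Diophantine equations, 10r + 12w = 8 has integer solutions if and only if gcd(10, 12) divides 8. Since 2 | 8, solutions exist.

Yes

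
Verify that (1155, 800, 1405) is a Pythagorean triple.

Compute a² + b²:
1155² + 800² = 1334025 + 640000 = 1974025
Compute c²:
1405² = 1974025
Since 1974025 = 1974025, it is a Pythagorean triple.

Yes, it is a Pythagorean triple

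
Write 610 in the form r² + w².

We need to find integers r, w > 0 such that r² + w² = 610.
Trying r = 9: w² = 610 - 9² = 610 - 81 = 529
w = 23
Check: 9² + 23² = 81 + 529 = 610 ✓

610 = 9² + 23²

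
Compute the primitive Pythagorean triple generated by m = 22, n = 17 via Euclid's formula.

a = m² - n² = 484 - 289 = 195
b = 2mn = 2·22·17 = 748
c = m² + n² = 484 + 289 = 773
Verify: 195² + 748² = 38025 + 559504 = 597529 = 773² ✓

(195, 748, 773)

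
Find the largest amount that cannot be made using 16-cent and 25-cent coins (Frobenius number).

For two coprime denominations a and b, the Frobenius number (largest value not representable as a non-negative combination) is ab - a - b.
Here gcd(16, 25) = 1, so they are coprime.
F(16, 25) = 16·25 - 16 - 25 = 400 - 41 = 359

359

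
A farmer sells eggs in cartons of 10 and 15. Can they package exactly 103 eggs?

We need non-negative a, b with 10a + 15b = 103.
gcd(10, 15) = 5, and 5 does not divide 103.
No integer solutions exist.

No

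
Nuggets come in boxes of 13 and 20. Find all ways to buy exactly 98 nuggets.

We need non-negative integers (x, y) with 13x + 20y = 98.
For each x in 0..7, check if 98 - 13x is a non-negative multiple of 20.
x = 6: 20y = 20, y = 1 ✓

(6 boxes of 13, 1 boxes of 20)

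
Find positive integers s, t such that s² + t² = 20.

Search for s with 20 - s² a perfect square.
s = 2: 20 - 2² = 20 - 4 = 16 = 4² ✓
So s = 2, t = 4.

s = 2, t = 4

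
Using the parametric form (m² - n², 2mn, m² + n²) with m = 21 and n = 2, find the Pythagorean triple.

a = m² - n² = 21² - 2² = 441 - 4 = 437
b = 2mn = 2·21·2 = 84
c = m² + n² = 441 + 4 = 445
Verify: 437² + 84² = 190969 + 7056 = 198025 = 445² ✓

(437, 84, 445)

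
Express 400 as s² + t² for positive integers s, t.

We need to find integers s, t > 0 such that s² + t² = 400.
Trying s = 12: t² = 400 - 12² = 400 - 144 = 256
t = 16
Check: 12² + 16² = 144 + 256 = 400 ✓

400 = 12² + 16²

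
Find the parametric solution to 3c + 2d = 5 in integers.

Step 1: Compute gcd(3, 2) = 1.
Since 1 divides 5, solutions exist.

Step 2: Find a particular solution using extended Euclidean algorithm.
We get c₀ = 5, d₀ = -5.
Check: 3*5 + 2*-5 = 5 = 5 ✓

Step 3: Write the general solution.
c = 5 + (2/1)t = 5 + 2t
d = -5 - (3/1)t = -5 - 3t
for any integer t.

c = 5 + 2t, d = -5 - 3t for integer t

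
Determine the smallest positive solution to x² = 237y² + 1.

We seek the smallest positive integers (x, y) with x² - 237y² = 1, i.e., x² = 237y² + 1.
Try successive y values:
y = 1: x² = 237·1² + 1 = 238, not a perfect square
y = 2: x² = 237·2² + 1 = 949, not a perfect square
y = 3: x² = 237·3² + 1 = 2134, not a perfect square
... continuing the search (or via continued fractions) ...
y = 14820: x² = 237·14820² + 1 = 52052878801, x = 228151 ✓

Verify: 228151² - 237·14820² = 52052878801 - 52052878800 = 1 ✓

x = 228151, y = 14820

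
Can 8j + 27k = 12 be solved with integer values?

Step 1: Compute gcd(8, 27).
gcd(8, 27) = 1

Step 2: Check divisibility.
Does 1 divide 12? 12 = 1 x 12, so yes.

By the theorem on linear Diophantine equations, 8j + 27k = 12 has integer solutions if and only if gcd(8, 27) divides 12. Since 1 | 12, solutions exist.

Yes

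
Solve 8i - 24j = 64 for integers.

Step 1: Check solvability.
gcd(8, 24) = 8
Since 8 divides 64, solutions exist.

Step 2: Apply extended Euclidean algorithm to find gcd.
We find integers such that 8*x0 + 24*y0 = 8

Step 3: Scale the particular solution.
Multiply by 64/8 = 8:
i = 8, j = 0

Step 4: Verify.
8*(8) - 24*(0) = 64 = 64 ✓

i = 8, j = 0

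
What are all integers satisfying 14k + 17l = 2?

Step 1: Compute gcd(14, 17) = 1.
Since 1 divides 2, solutions exist.

Step 2: Find a particular solution using extended Euclidean algorithm.
We get k₀ = -12, l₀ = 10.
Check: 14*-12 + 17*10 = 2 = 2 ✓

Step 3: Write the general solution.
k = -12 + (17/1)t = -12 + 17t
l = 10 - (14/1)t = 10 - 14t
for any integer t.

k = -12 + 17t, l = 10 - 14t for integer t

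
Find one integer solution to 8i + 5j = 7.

Step 1: Check solvability.
gcd(8, 5) = 1
Since 1 divides 7, solutions exist.

Step 2: Apply extended Euclidean algorithm to find gcd.
We find integers such that 8*x0 + 5*y0 = 1

Step 3: Scale the particular solution.
Multiply by 7/1 = 7:
i = 14, j = -21

Step 4: Verify.
8*(14) + 5*(-21) = 7 = 7 ✓

i = 14, j = -21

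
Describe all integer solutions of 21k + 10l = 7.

Step 1: Compute gcd(21, 10) = 1.
Since 1 divides 7, solutions exist.

Step 2: Find a particular solution using extended Euclidean algorithm.
We get k₀ = 7, l₀ = -14.
Check: 21*7 + 10*-14 = 7 = 7 ✓

Step 3: Write the general solution.
k = 7 + (10/1)t = 7 + 10t
l = -14 - (21/1)t = -14 - 21t
for any integer t.

k = 7 + 10t, l = -14 - 21t for integer t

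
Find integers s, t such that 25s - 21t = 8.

Step 1: Check solvability.
gcd(25, 21) = 1
Since 1 divides 8, solutions exist.

Step 2: Apply extended Euclidean algorithm to find gcd.
We find integers such that 25*x0 + 21*y0 = 1

Step 3: Scale the particular solution.
Multiply by 8/1 = 8:
s = -40, t = -48

Step 4: Verify.
25*(-40) - 21*(-48) = 8 = 8 ✓

s = -40, t = -48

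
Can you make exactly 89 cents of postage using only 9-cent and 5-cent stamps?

We need non-negative x, y with 9x + 5y = 89.
gcd(9, 5) = 1 divides 89, so integer solutions exist.
Search for a non-negative one: x = 1 gives 5y = 89 - 9 = 80, so y = 16.
Check: 9·1 + 5·16 = 89 ✓

Yes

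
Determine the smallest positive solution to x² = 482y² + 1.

We seek the smallest positive integers (x, y) with x² - 482y² = 1, i.e., x² = 482y² + 1.
Try successive y values:
y = 1: x² = 482·1² + 1 = 483, not a perfect square
y = 2: x² = 482·2² + 1 = 1929, not a perfect square
y = 3: x² = 482·3² + 1 = 4339, not a perfect square
... continuing the search (or via continued fractions) ...
y = 22: x² = 482·22² + 1 = 233289, x = 483 ✓

Verify: 483² - 482·22² = 233289 - 233288 = 1 ✓

x = 483, y = 22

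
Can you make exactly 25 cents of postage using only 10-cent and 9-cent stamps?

We need non-negative x, y with 10x + 9y = 25.
gcd(10, 9) = 1 divides 25, so integer solutions exist, but checking x = 0..2 shows none with y ≥ 0.
So 25 cannot be made with non-negative stamp counts.

No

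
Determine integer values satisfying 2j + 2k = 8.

Step 1: Check solvability.
gcd(2, 2) = 2
Since 2 divides 8, solutions exist.

Step 2: Apply extended Euclidean algorithm to find gcd.
We find integers such that 2*x0 + 2*y0 = 2

Step 3: Scale the particular solution.
Multiply by 8/2 = 4:
j = 0, k = 4

Step 4: Verify.
2*(0) + 2*(4) = 8 = 8 ✓

j = 0, k = 4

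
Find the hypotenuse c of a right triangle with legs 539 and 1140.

c² = a² + b² = 539² + 1140² = 290521 + 1299600 = 1590121
c = sqrt(1590121) = 1261

1261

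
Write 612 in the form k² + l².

We need to find integers k, l > 0 such that k² + l² = 612.
Trying k = 6: l² = 612 - 6² = 612 - 36 = 576
l = 24
Check: 6² + 24² = 36 + 576 = 612 ✓

612 = 6² + 24²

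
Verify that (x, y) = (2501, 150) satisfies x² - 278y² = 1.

Compute x² = 2501² = 6255001
Compute 278y² = 278·150² = 278·22500 = 6255000
x² - 278y² = 6255001 - 6255000 = 1
Since this equals 1, (2501, 150) is a solution.

Yes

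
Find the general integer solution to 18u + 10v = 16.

Step 1: Compute gcd(18, 10) = 2.
Since 2 divides 16, solutions exist.

Step 2: Find a particular solution using extended Euclidean algorithm.
We get u₀ = -8, v₀ = 16.
Check: 18*-8 + 10*16 = 16 = 16 ✓

Step 3: Write the general solution.
u = -8 + (10/2)t = -8 + 5t
v = 16 - (18/2)t = 16 - 9t
for any integer t.

u = -8 + 5t, v = 16 - 9t for integer t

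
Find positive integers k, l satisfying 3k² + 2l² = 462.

Try small values of k and check whether (462 - 3k²)/2 is a perfect square.
k = 10: 3·10² = 300, so 2l² = 462 - 300 = 162, giving l² = 81, l = 9.
Check: 3·10² + 2·9² = 300 + 162 = 462 ✓

k = 10, l = 9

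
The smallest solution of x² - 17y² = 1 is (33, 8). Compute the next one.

Solutions to x² - Dy² = 1 are generated by powers of (x₀ + y₀√D).
The next solution satisfies x₁ + y₁√17 = (x₀ + y₀√17)², giving:
x₁ = x₀² + 17y₀² = 33² + 17·8² = 1089 + 1088 = 2177
y₁ = 2x₀y₀ = 2·33·8 = 528

Verify: 2177² - 17·528² = 4739329 - 4739328 = 1 ✓

x = 2177, y = 528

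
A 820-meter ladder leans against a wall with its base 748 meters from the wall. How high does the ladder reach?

The ladder, wall, and ground form a right triangle with hypotenuse 820 and one leg 748.
By the Pythagorean theorem: h² = 820² - 748² = 672400 - 559504 = 112896
h = √112896 = 336 meters

336 meters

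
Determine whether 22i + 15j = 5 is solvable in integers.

Step 1: Compute gcd(22, 15).
gcd(22, 15) = 1

Step 2: Check divisibility.
Does 1 divide 5? 5 = 1 x 5, so yes.

By the theorem on linear Diophantine equations, 22i + 15j = 5 has integer solutions if and only if gcd(22, 15) divides 5. Since 1 | 5, solutions exist.

Yes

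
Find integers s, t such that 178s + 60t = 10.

Step 1: Check solvability.
gcd(178, 60) = 2
Since 2 divides 10, solutions exist.

Step 2: Apply extended Euclidean algorithm to find gcd.
We find integers such that 178*x0 + 60*y0 = 2

Step 3: Scale the particular solution.
Multiply by 10/2 = 5:
s = -5, t = 15

Step 4: Verify.
178*(-5) + 60*(15) = 10 = 10 ✓

s = -5, t = 15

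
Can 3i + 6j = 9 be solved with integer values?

Step 1: Compute gcd(3, 6).
gcd(3, 6) = 3

Step 2: Check divisibility.
Does 3 divide 9? 9 = 3 x 3, so yes.

By the theorem on linear Diophantine equations, 3i + 6j = 9 has integer solutions if and only if gcd(3, 6) divides 9. Since 3 | 9, solutions exist.

Yes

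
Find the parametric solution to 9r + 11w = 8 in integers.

Step 1: Compute gcd(9, 11) = 1.
Since 1 divides 8, solutions exist.

Step 2: Find a particular solution using extended Euclidean algorithm.
We get r₀ = 40, w₀ = -32.
Check: 9*40 + 11*-32 = 8 = 8 ✓

Step 3: Write the general solution.
r = 40 + (11/1)t = 40 + 11t
w = -32 - (9/1)t = -32 - 9t
for any integer t.

r = 40 + 11t, w = -32 - 9t for integer t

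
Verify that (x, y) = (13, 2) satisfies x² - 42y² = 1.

Compute x² = 13² = 169
Compute 42y² = 42·2² = 42·4 = 168
x² - 42y² = 169 - 168 = 1
Since this equals 1, (13, 2) is a solution.

Yes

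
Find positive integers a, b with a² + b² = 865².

We need a² + b² = 865² = 748225.
Trying: 287² + 816² = 82369 + 665856 = 748225 ✓

(287, 816, 865)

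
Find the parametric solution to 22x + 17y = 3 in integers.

Step 1: Compute gcd(22, 17) = 1.
Since 1 divides 3, solutions exist.

Step 2: Find a particular solution using extended Euclidean algorithm.
We get x₀ = 21, y₀ = -27.
Check: 22*21 + 17*-27 = 3 = 3 ✓

Step 3: Write the general solution.
x = 21 + (17/1)t = 21 + 17t
y = -27 - (22/1)t = -27 - 22t
for any integer t.

x = 21 + 17t, y = -27 - 22t for integer t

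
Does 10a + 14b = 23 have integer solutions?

Step 1: Compute gcd(10, 14).
gcd(10, 14) = 2

Step 2: Check divisibility.
Does 2 divide 23? 23 = 2 x 11 + 1, so no.

By the theorem on linear Diophantine equations, 10a + 14b = 23 has integer solutions if and only if gcd(10, 14) divides 23. Since 2 does not divide 23, no solutions exist.

No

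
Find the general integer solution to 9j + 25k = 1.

Step 1: Compute gcd(9, 25) = 1.
Since 1 divides 1, solutions exist.

Step 2: Find a particular solution using extended Euclidean algorithm.
We get j₀ = -11, k₀ = 4.
Check: 9*-11 + 25*4 = 1 = 1 ✓

Step 3: Write the general solution.
j = -11 + (25/1)t = -11 + 25t
k = 4 - (9/1)t = 4 - 9t
for any integer t.

j = -11 + 25t, k = 4 - 9t for integer t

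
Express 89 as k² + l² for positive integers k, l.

We need to find integers k, l > 0 such that k² + l² = 89.
Trying k = 5: l² = 89 - 5² = 89 - 25 = 64
l = 8
Check: 5² + 8² = 25 + 64 = 89 ✓

89 = 5² + 8²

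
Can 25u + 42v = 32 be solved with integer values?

Step 1: Compute gcd(25, 42).
gcd(25, 42) = 1

Step 2: Check divisibility.
Does 1 divide 32? 32 = 1 x 32, so yes.

By the theorem on linear Diophantine equations, 25u + 42v = 32 has integer solutions if and only if gcd(25, 42) divides 32. Since 1 | 32, solutions exist.

Yes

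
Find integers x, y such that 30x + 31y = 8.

Step 1: Check solvability.
gcd(30, 31) = 1
Since 1 divides 8, solutions exist.

Step 2: Apply extended Euclidean algorithm to find gcd.
We find integers such that 30*x0 + 31*y0 = 1

Step 3: Scale the particular solution.
Multiply by 8/1 = 8:
x = -8, y = 8

Step 4: Verify.
30*(-8) + 31*(8) = 8 = 8 ✓

x = -8, y = 8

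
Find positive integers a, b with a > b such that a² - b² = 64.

Factor: a² - b² = (a+b)(a-b) = 64.
We need two factors of 64 with the same parity.
Use a+b = 32 and a-b = 2 (product 32·2 = 64).
Adding: 2a = 34, so a = 17.
Subtracting: 2b = 30, so b = 15.
Check: 17² - 15² = 289 - 225 = 64 ✓

a = 17, b = 15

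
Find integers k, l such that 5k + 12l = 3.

Step 1: Check solvability.
gcd(5, 12) = 1
Since 1 divides 3, solutions exist.

Step 2: Apply extended Euclidean algorithm to find gcd.
We find integers such that 5*x0 + 12*y0 = 1

Step 3: Scale the particular solution.
Multiply by 3/1 = 3:
k = 15, l = -6

Step 4: Verify.
5*(15) + 12*(-6) = 3 = 3 ✓

k = 15, l = -6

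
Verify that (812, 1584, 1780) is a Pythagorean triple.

Compute a² + b² = 812² + 1584² = 659344 + 2509056 = 3168400
Compute c² = 1780² = 3168400
Since 3168400 = 3168400, confirmed.

Yes, it is a Pythagorean triple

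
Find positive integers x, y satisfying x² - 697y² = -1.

We need x² = 697y² - 1. Try successive y:
y = 1: x² = 697·1² - 1 = 696, not a perfect square
y = 2: x² = 697·2² - 1 = 2787, not a perfect square
y = 3: x² = 697·3² - 1 = 6272, not a perfect square
...
y = 5: x² = 697·5² - 1 = 17424 = 132² ✓
Check: 132² - 697·5² = 17424 - 17425 = -1 ✓

x = 132, y = 5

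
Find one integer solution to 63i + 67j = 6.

Step 1: Check solvability.
gcd(63, 67) = 1
Since 1 divides 6, solutions exist.

Step 2: Apply extended Euclidean algorithm to find gcd.
We find integers such that 63*x0 + 67*y0 = 1

Step 3: Scale the particular solution.
Multiply by 6/1 = 6:
i = -102, j = 96

Step 4: Verify.
63*(-102) + 67*(96) = 6 = 6 ✓

i = -102, j = 96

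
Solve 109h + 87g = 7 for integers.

Step 1: Check solvability.
gcd(109, 87) = 1
Since 1 divides 7, solutions exist.

Step 2: Apply extended Euclidean algorithm to find gcd.
We find integers such that 109*x0 + 87*y0 = 1

Step 3: Scale the particular solution.
Multiply by 7/1 = 7:
h = 28, g = -35

Step 4: Verify.
109*(28) + 87*(-35) = 7 = 7 ✓

h = 28, g = -35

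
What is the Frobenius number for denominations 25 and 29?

For two coprime denominations a and b, the Frobenius number (largest value not representable as a non-negative combination) is ab - a - b.
Here gcd(25, 29) = 1, so they are coprime.
F(25, 29) = 25·29 - 25 - 29 = 725 - 54 = 671

671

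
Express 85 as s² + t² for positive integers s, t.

We need to find integers s, t > 0 such that s² + t² = 85.
Trying s = 2: t² = 85 - 2² = 85 - 4 = 81
t = 9
Check: 2² + 9² = 4 + 81 = 85 ✓

85 = 2² + 9²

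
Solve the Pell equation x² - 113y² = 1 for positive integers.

We seek the smallest positive integers (x, y) with x² - 113y² = 1, i.e., x² = 113y² + 1.
Try successive y values:
y = 1: x² = 113·1² + 1 = 114, not a perfect square
y = 2: x² = 113·2² + 1 = 453, not a perfect square
y = 3: x² = 113·3² + 1 = 1018, not a perfect square
... continuing the search (or via continued fractions) ...
y = 113296: x² = 113·113296² + 1 = 1450466148609, x = 1204353 ✓

Verify: 1204353² - 113·113296² = 1450466148609 - 1450466148608 = 1 ✓

x = 1204353, y = 113296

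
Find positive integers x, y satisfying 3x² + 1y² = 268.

Try small values of x and check whether (268 - 3x²)/1 is a perfect square.
x = 9: 3·9² = 243, so 1y² = 268 - 243 = 25, giving y² = 25, y = 5.
Check: 3·9² + 1·5² = 243 + 25 = 268 ✓

x = 9, y = 5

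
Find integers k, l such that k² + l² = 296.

We need to find integers k, l > 0 such that k² + l² = 296.
Trying k = 10: l² = 296 - 10² = 296 - 100 = 196
l = 14
Check: 10² + 14² = 100 + 196 = 296 ✓

296 = 10² + 14²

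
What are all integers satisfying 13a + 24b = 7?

Step 1: Compute gcd(13, 24) = 1.
Since 1 divides 7, solutions exist.

Step 2: Find a particular solution using extended Euclidean algorithm.
We get a₀ = -77, b₀ = 42.
Check: 13*-77 + 24*42 = 7 = 7 ✓

Step 3: Write the general solution.
a = -77 + (24/1)t = -77 + 24t
b = 42 - (13/1)t = 42 - 13t
for any integer t.

a = -77 + 24t, b = 42 - 13t for integer t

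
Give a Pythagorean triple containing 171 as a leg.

We need the other leg and hypotenuse such that 171² + x² = c².
Take x = 140, c = 221: 171² + 140² = 29241 + 19600 = 48841 = 221² ✓
Triple: (171, 140, 221)

(171, 140, 221)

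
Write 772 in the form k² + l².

We need to find integers k, l > 0 such that k² + l² = 772.
Trying k = 14: l² = 772 - 14² = 772 - 196 = 576
l = 24
Check: 14² + 24² = 196 + 576 = 772 ✓

772 = 14² + 24²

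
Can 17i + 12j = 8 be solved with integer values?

Step 1: Compute gcd(17, 12).
gcd(17, 12) = 1

Step 2: Check divisibility.
Does 1 divide 8? 8 = 1 x 8, so yes.

By the theorem on linear Diophantine equations, 17i + 12j = 8 has integer solutions if and only if gcd(17, 12) divides 8. Since 1 | 8, solutions exist.

Yes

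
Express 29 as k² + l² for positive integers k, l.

We need to find integers k, l > 0 such that k² + l² = 29.
Trying k = 2: l² = 29 - 2² = 29 - 4 = 25
l = 5
Check: 2² + 5² = 4 + 25 = 29 ✓

29 = 2² + 5²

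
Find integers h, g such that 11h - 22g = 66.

Step 1: Check solvability.
gcd(11, 22) = 11
Since 11 divides 66, solutions exist.

Step 2: Apply extended Euclidean algorithm to find gcd.
We find integers such that 11*x0 + 22*y0 = 11

Step 3: Scale the particular solution.
Multiply by 66/11 = 6:
h = 6, g = 0

Step 4: Verify.
11*(6) - 22*(0) = 66 = 66 ✓

h = 6, g = 0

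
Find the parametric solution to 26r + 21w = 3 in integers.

Step 1: Compute gcd(26, 21) = 1.
Since 1 divides 3, solutions exist.

Step 2: Find a particular solution using extended Euclidean algorithm.
We get r₀ = -12, w₀ = 15.
Check: 26*-12 + 21*15 = 3 = 3 ✓

Step 3: Write the general solution.
r = -12 + (21/1)t = -12 + 21t
w = 15 - (26/1)t = 15 - 26t
for any integer t.

r = -12 + 21t, w = 15 - 26t for integer t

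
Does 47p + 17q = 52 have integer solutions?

Step 1: Compute gcd(47, 17).
gcd(47, 17) = 1

Step 2: Check divisibility.
Does 1 divide 52? 52 = 1 x 52, so yes.

By the theorem on linear Diophantine equations, 47p + 17q = 52 has integer solutions if and only if gcd(47, 17) divides 52. Since 1 | 52, solutions exist.

Yes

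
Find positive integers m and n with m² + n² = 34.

We need to find integers m, n > 0 such that m² + n² = 34.
Trying m = 3: n² = 34 - 3² = 34 - 9 = 25
n = 5
Check: 3² + 5² = 9 + 25 = 34 ✓

34 = 3² + 5²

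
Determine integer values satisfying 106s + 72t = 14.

Step 1: Check solvability.
gcd(106, 72) = 2
Since 2 divides 14, solutions exist.

Step 2: Apply extended Euclidean algorithm to find gcd.
We find integers such that 106*x0 + 72*y0 = 2

Step 3: Scale the particular solution.
Multiply by 14/2 = 7:
s = 119, t = -175

Step 4: Verify.
106*(119) + 72*(-175) = 14 = 14 ✓

s = 119, t = -175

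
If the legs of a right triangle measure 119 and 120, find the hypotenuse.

c² = a² + b² = 119² + 120² = 14161 + 14400 = 28561
c = 169

169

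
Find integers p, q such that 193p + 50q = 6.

Step 1: Check solvability.
gcd(193, 50) = 1
Since 1 divides 6, solutions exist.

Step 2: Apply extended Euclidean algorithm to find gcd.
We find integers such that 193*x0 + 50*y0 = 1

Step 3: Scale the particular solution.
Multiply by 6/1 = 6:
p = 42, q = -162

Step 4: Verify.
193*(42) + 50*(-162) = 6 = 6 ✓

p = 42, q = -162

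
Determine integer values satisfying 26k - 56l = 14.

Step 1: Check solvability.
gcd(26, 56) = 2
Since 2 divides 14, solutions exist.

Step 2: Apply extended Euclidean algorithm to find gcd.
We find integers such that 26*x0 + 56*y0 = 2

Step 3: Scale the particular solution.
Multiply by 14/2 = 7:
k = 91, l = 42

Step 4: Verify.
26*(91) - 56*(42) = 14 = 14 ✓

k = 91, l = 42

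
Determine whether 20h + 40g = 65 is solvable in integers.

Step 1: Compute gcd(20, 40).
gcd(20, 40) = 20

Step 2: Check divisibility.
Does 20 divide 65? 65 = 20 x 3 + 5, so no.

By the theorem on linear Diophantine equations, 20h + 40g = 65 has integer solutions if and only if gcd(20, 40) divides 65. Since 20 does not divide 65, no solutions exist.

No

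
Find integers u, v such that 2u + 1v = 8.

Step 1: Check solvability.
gcd(2, 1) = 1
Since 1 divides 8, solutions exist.

Step 2: Apply extended Euclidean algorithm to find gcd.
We find integers such that 2*x0 + 1*y0 = 1

Step 3: Scale the particular solution.
Multiply by 8/1 = 8:
u = 0, v = 8

Step 4: Verify.
2*(0) + 1*(8) = 8 = 8 ✓

u = 0, v = 8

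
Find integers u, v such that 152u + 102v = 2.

Step 1: Check solvability.
gcd(152, 102) = 2
Since 2 divides 2, solutions exist.

Step 2: Apply extended Euclidean algorithm to find gcd.
We find integers such that 152*x0 + 102*y0 = 2

Step 3: Scale the particular solution.
Multiply by 2/2 = 1:
u = -2, v = 3

Step 4: Verify.
152*(-2) + 102*(3) = 2 = 2 ✓

u = -2, v = 3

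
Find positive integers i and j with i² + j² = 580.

We need to find integers i, j > 0 such that i² + j² = 580.
Trying i = 2: j² = 580 - 2² = 580 - 4 = 576
j = 24
Check: 2² + 24² = 4 + 576 = 580 ✓

580 = 2² + 24²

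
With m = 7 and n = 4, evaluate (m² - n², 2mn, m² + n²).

a = m² - n² = 49 - 16 = 33
b = 2mn = 2·7·4 = 56
c = m² + n² = 49 + 16 = 65
Verify: 33² + 56² = 1089 + 3136 = 4225 = 65² ✓

(33, 56, 65)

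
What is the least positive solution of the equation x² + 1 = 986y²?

We need x² = 986y² - 1. Try successive y:
y = 1: x² = 986·1² - 1 = 985, not a perfect square
y = 2: x² = 986·2² - 1 = 3943, not a perfect square
y = 3: x² = 986·3² - 1 = 8873, not a perfect square
...
y = 5: x² = 986·5² - 1 = 24649 = 157² ✓
Check: 157² - 986·5² = 24649 - 24650 = -1 ✓

x = 157, y = 5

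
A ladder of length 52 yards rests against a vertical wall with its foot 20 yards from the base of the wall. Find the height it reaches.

The ladder, wall, and ground form a right triangle with hypotenuse 52 and one leg 20.
By the Pythagorean theorem: h² = 52² - 20² = 2704 - 400 = 2304
h = √2304 = 48 yards

48 yards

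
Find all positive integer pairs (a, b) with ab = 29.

The positive divisors of 29 are: 1, 29.
Each divisor d gives the pair (d, 29/d):
(1, 29), (29, 1)

(1, 29), (29, 1)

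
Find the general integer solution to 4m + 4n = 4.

Step 1: Compute gcd(4, 4) = 4.
Since 4 divides 4, solutions exist.

Step 2: Find a particular solution using extended Euclidean algorithm.
We get m₀ = 0, n₀ = 1.
Check: 4*0 + 4*1 = 4 = 4 ✓

Step 3: Write the general solution.
m = 0 + (4/4)t = 0 + 1t
n = 1 - (4/4)t = 1 - 1t
for any integer t.

m = 0 + 1t, n = 1 - 1t for integer t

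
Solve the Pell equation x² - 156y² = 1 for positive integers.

We seek the smallest positive integers (x, y) with x² - 156y² = 1, i.e., x² = 156y² + 1.
Try successive y values:
y = 1: x² = 156·1² + 1 = 157, not a perfect square
y = 2: x² = 156·2² + 1 = 625, x = 25 ✓

Verify: 25² - 156·2² = 625 - 624 = 1 ✓

x = 25, y = 2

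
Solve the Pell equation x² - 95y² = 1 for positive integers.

We seek the smallest positive integers (x, y) with x² - 95y² = 1, i.e., x² = 95y² + 1.
Try successive y values:
y = 1: x² = 95·1² + 1 = 96, not a perfect square
y = 2: x² = 95·2² + 1 = 381, not a perfect square
y = 3: x² = 95·3² + 1 = 856, not a perfect square
... continuing the search (or via continued fractions) ...
y = 4: x² = 95·4² + 1 = 1521, x = 39 ✓

Verify: 39² - 95·4² = 1521 - 1520 = 1 ✓

x = 39, y = 4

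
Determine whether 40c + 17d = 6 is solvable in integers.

Step 1: Compute gcd(40, 17).
gcd(40, 17) = 1

Step 2: Check divisibility.
Does 1 divide 6? 6 = 1 x 6, so yes.

By the theorem on linear Diophantine equations, 40c + 17d = 6 has integer solutions if and only if gcd(40, 17) divides 6. Since 1 | 6, solutions exist.

Yes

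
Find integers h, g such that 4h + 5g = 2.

Step 1: Check solvability.
gcd(4, 5) = 1
Since 1 divides 2, solutions exist.

Step 2: Apply extended Euclidean algorithm to find gcd.
We find integers such that 4*x0 + 5*y0 = 1

Step 3: Scale the particular solution.
Multiply by 2/1 = 2:
h = -2, g = 2

Step 4: Verify.
4*(-2) + 5*(2) = 2 = 2 ✓

h = -2, g = 2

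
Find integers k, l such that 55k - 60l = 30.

Step 1: Check solvability.
gcd(55, 60) = 5
Since 5 divides 30, solutions exist.

Step 2: Apply extended Euclidean algorithm to find gcd.
We find integers such that 55*x0 + 60*y0 = 5

Step 3: Scale the particular solution.
Multiply by 30/5 = 6:
k = -6, l = -6

Step 4: Verify.
55*(-6) - 60*(-6) = 30 = 30 ✓

k = -6, l = -6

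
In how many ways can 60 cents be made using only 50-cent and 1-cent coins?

We need non-negative integers (x, y) with 50x + 1y = 60.
For each x from 0 to 1, check if (60 - 50x) is a non-negative multiple of 1.
Solutions (x, y): (0,60), (1,10)
Count: 2

2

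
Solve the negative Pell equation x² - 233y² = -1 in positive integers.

We need x² = 233y² - 1. Try successive y:
y = 1: x² = 233·1² - 1 = 232, not a perfect square
y = 2: x² = 233·2² - 1 = 931, not a perfect square
y = 3: x² = 233·3² - 1 = 2096, not a perfect square
...
y = 1517: x² = 233·1517² - 1 = 536200336 = 23156² ✓
Check: 23156² - 233·1517² = 536200336 - 536200337 = -1 ✓

x = 23156, y = 1517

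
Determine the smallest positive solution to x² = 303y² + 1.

We seek the smallest positive integers (x, y) with x² - 303y² = 1, i.e., x² = 303y² + 1.
Try successive y values:
y = 1: x² = 303·1² + 1 = 304, not a perfect square
y = 2: x² = 303·2² + 1 = 1213, not a perfect square
y = 3: x² = 303·3² + 1 = 2728, not a perfect square
... continuing the search (or via continued fractions) ...
y = 145: x² = 303·145² + 1 = 6370576, x = 2524 ✓

Verify: 2524² - 303·145² = 6370576 - 6370575 = 1 ✓

x = 2524, y = 145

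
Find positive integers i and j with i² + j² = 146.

We need to find integers i, j > 0 such that i² + j² = 146.
Trying i = 5: j² = 146 - 5² = 146 - 25 = 121
j = 11
Check: 5² + 11² = 25 + 121 = 146 ✓

146 = 5² + 11²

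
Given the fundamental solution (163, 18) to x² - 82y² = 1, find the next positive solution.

Solutions to x² - Dy² = 1 are generated by powers of (x₀ + y₀√D).
The next solution satisfies x₁ + y₁√82 = (x₀ + y₀√82)², giving:
x₁ = x₀² + 82y₀² = 163² + 82·18² = 26569 + 26568 = 53137
y₁ = 2x₀y₀ = 2·163·18 = 5868

Verify: 53137² - 82·5868² = 2823540769 - 2823540768 = 1 ✓

x = 53137, y = 5868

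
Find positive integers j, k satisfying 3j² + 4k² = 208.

Try small values of j and check whether (208 - 3j²)/4 is a perfect square.
j = 6: 3·6² = 108, so 4k² = 208 - 108 = 100, giving k² = 25, k = 5.
Check: 3·6² + 4·5² = 108 + 100 = 208 ✓

j = 6, k = 5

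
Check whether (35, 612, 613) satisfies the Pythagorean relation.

Compute a² + b²:
35² + 612² = 1225 + 374544 = 375769
Compute c²:
613² = 375769
Since 375769 = 375769, it is a Pythagorean triple.

Yes, it is a Pythagorean triple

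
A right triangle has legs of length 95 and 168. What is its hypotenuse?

c² = a² + b² = 95² + 168² = 9025 + 28224 = 37249
c = 193

193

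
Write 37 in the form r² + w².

We need to find integers r, w > 0 such that r² + w² = 37.
Trying r = 1: w² = 37 - 1² = 37 - 1 = 36
w = 6
Check: 1² + 6² = 1 + 36 = 37 ✓

37 = 1² + 6²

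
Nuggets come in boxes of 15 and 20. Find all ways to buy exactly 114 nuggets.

We need non-negative integers (x, y) with 15x + 20y = 114.
For each x in 0..7, check if 114 - 15x is a non-negative multiple of 20.
No x yields an integer y ≥ 0.

No solution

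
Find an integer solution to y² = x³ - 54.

Try small integer x values and check whether x³ - 54 is a perfect square.
x = 7: x³ - 54 = 7³ - 54 = 343 - 54 = 289
Is 289 a perfect square? 17² = 289 ✓
So (x, y) = (7, 17) is a solution.

x = 7, y = 17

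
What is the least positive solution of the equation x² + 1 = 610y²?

We need x² = 610y² - 1. Try successive y:
y = 1: x² = 610·1² - 1 = 609, not a perfect square
y = 2: x² = 610·2² - 1 = 2439, not a perfect square
y = 3: x² = 610·3² - 1 = 5489, not a perfect square
...
y = 2909: x² = 610·2909² - 1 = 5161991409 = 71847² ✓
Check: 71847² - 610·2909² = 5161991409 - 5161991410 = -1 ✓

x = 71847, y = 2909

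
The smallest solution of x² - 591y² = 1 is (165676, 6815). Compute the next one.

Solutions to x² - Dy² = 1 are generated by powers of (x₀ + y₀√D).
The next solution satisfies x₁ + y₁√591 = (x₀ + y₀√591)², giving:
x₁ = x₀² + 591y₀² = 165676² + 591·6815² = 27448536976 + 27448536975 = 54897073951
y₁ = 2x₀y₀ = 2·165676·6815 = 2258163880

Verify: 54897073951² - 591·2258163880² = 3013688728381562750401 - 3013688728381562750400 = 1 ✓

x = 54897073951, y = 2258163880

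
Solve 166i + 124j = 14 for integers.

Step 1: Check solvability.
gcd(166, 124) = 2
Since 2 divides 14, solutions exist.

Step 2: Apply extended Euclidean algorithm to find gcd.
We find integers such that 166*x0 + 124*y0 = 2

Step 3: Scale the particular solution.
Multiply by 14/2 = 7:
i = 21, j = -28

Step 4: Verify.
166*(21) + 124*(-28) = 14 = 14 ✓

i = 21, j = -28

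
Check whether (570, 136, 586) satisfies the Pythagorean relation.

Compute a² + b²:
570² + 136² = 324900 + 18496 = 343396
Compute c²:
586² = 343396
Since 343396 = 343396, it is a Pythagorean triple.

Yes, it is a Pythagorean triple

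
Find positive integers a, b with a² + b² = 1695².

We need a² + b² = 1695² = 2873025.
Trying: 1479² + 828² = 2187441 + 685584 = 2873025 ✓

(1479, 828, 1695)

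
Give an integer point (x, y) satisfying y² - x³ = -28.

Try small integer x values and check whether x³ - 28 is a perfect square.
x = 4: x³ - 28 = 4³ - 28 = 64 - 28 = 36
Is 36 a perfect square? 6² = 36 ✓
So (x, y) = (4, -6) is a solution.

x = 4, y = -6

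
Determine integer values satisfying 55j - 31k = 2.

Step 1: Check solvability.
gcd(55, 31) = 1
Since 1 divides 2, solutions exist.

Step 2: Apply extended Euclidean algorithm to find gcd.
We find integers such that 55*x0 + 31*y0 = 1

Step 3: Scale the particular solution.
Multiply by 2/1 = 2:
j = -18, k = -32

Step 4: Verify.
55*(-18) - 31*(-32) = 2 = 2 ✓

j = -18, k = -32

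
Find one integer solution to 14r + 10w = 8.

Step 1: Check solvability.
gcd(14, 10) = 2
Since 2 divides 8, solutions exist.

Step 2: Apply extended Euclidean algorithm to find gcd.
We find integers such that 14*x0 + 10*y0 = 2

Step 3: Scale the particular solution.
Multiply by 8/2 = 4:
r = -8, w = 12

Step 4: Verify.
14*(-8) + 10*(12) = 8 = 8 ✓

r = -8, w = 12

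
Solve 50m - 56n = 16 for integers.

Step 1: Check solvability.
gcd(50, 56) = 2
Since 2 divides 16, solutions exist.

Step 2: Apply extended Euclidean algorithm to find gcd.
We find integers such that 50*x0 + 56*y0 = 2

Step 3: Scale the particular solution.
Multiply by 16/2 = 8:
m = 72, n = 64

Step 4: Verify.
50*(72) - 56*(64) = 16 = 16 ✓

m = 72, n = 64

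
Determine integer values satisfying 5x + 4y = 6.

Step 1: Check solvability.
gcd(5, 4) = 1
Since 1 divides 6, solutions exist.

Step 2: Apply extended Euclidean algorithm to find gcd.
We find integers such that 5*x0 + 4*y0 = 1

Step 3: Scale the particular solution.
Multiply by 6/1 = 6:
x = 6, y = -6

Step 4: Verify.
5*(6) + 4*(-6) = 6 = 6 ✓

x = 6, y = -6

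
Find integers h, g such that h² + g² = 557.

We need to find integers h, g > 0 such that h² + g² = 557.
Trying h = 14: g² = 557 - 14² = 557 - 196 = 361
g = 19
Check: 14² + 19² = 196 + 361 = 557 ✓

557 = 14² + 19²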